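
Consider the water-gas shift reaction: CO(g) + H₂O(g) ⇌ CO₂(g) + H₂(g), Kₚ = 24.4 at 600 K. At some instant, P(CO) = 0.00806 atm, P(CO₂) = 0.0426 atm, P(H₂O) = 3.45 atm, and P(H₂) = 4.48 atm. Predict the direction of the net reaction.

to the right

Qₚ = P(CO₂)·P(H₂) / (P(CO)·P(H₂O)) = (0.0426)·(4.48) / ((0.00806)·(3.45)) = 6.86
Qₚ = 6.86 < Kₚ = 24.4, so the forward reaction proceeds.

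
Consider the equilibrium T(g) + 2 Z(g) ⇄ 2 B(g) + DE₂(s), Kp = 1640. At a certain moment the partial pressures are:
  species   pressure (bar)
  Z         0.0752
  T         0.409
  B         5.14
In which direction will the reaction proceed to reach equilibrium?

(DE₂ is a pure solid — omitted from Qp.)
Qp = P(B)² / (P(T)·P(Z)²) = (5.14)² / ((0.409)·(0.0752)²) = 11400
Qp = 11400 > Kp = 1640, so the reverse reaction proceeds.

reverse (toward reactants)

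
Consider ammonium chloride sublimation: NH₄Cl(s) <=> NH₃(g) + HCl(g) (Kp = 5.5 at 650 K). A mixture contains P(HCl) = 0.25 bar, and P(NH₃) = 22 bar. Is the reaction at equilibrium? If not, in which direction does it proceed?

neither direction; the system is at equilibrium

(NH₄Cl is a pure solid — omitted from Qp.)
Qp = P(NH₃)·P(HCl) = (22)·(0.25) = 5.5
Qp = 5.5 = Kp, so the system is already at equilibrium.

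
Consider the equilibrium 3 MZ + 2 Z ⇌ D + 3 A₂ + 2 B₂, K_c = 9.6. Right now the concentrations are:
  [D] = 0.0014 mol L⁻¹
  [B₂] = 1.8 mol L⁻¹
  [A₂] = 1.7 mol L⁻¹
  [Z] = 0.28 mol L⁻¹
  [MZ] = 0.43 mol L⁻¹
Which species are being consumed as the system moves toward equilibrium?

MZ, Z (reactants)

Q_c = [D]·[A₂]³·[B₂]² / ([MZ]³·[Z]²) = (0.0014)·(1.7)³·(1.8)² / ((0.43)³·(0.28)²) = 3.6
Q_c = 3.6 < K_c = 9.6: net forward reaction.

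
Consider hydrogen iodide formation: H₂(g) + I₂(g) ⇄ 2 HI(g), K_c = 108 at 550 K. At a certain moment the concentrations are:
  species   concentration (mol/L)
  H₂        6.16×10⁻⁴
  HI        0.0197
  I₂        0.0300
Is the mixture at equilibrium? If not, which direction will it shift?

no; Q < K, reaction proceeds forward

Q_c = [HI]² / ([H₂]·[I₂]) = (0.0197)² / ((6.16×10⁻⁴)·(0.0300)) = 21.0
Q_c = 21.0 < K_c = 108: net forward reaction.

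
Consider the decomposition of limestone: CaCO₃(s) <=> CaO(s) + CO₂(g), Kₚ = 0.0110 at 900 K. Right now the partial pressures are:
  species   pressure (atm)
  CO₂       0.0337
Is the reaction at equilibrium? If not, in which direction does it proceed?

(CaCO₃, CaO are pure solids — omitted from Qₚ.)
Qₚ = P(CO₂) = 0.0337
Qₚ = 0.0337 > Kₚ = 0.0110, so the reverse reaction proceeds.

to the left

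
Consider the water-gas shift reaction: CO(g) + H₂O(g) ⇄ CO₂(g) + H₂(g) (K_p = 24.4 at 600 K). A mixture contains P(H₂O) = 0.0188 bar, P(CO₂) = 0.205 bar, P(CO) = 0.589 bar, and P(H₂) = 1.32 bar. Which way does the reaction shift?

neither direction; the system is at equilibrium

Q_p = P(CO₂)·P(H₂) / (P(CO)·P(H₂O)) = (0.205)·(1.32) / ((0.589)·(0.0188)) = 24.4
Q_p = 24.4 = K_p, so the system is already at equilibrium.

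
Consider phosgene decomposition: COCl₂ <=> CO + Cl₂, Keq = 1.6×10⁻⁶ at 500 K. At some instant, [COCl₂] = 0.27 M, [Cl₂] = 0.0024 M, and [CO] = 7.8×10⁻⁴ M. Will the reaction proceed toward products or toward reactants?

toward reactants

Q = [CO]·[Cl₂] / [COCl₂] = (7.8×10⁻⁴)·(0.0024) / (0.27) = 6.9×10⁻⁶
Q = 6.9×10⁻⁶ > Keq = 1.6×10⁻⁶, so the reverse reaction proceeds.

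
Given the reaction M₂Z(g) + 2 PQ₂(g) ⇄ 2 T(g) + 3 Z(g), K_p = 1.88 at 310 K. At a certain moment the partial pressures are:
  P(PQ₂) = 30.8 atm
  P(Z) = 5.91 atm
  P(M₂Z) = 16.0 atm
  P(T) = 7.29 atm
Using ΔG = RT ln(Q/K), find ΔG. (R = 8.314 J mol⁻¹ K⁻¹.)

Q_p = P(T)²·P(Z)³ / (P(M₂Z)·P(PQ₂)²) = (7.29)²·(5.91)³ / ((16.0)·(30.8)²) = 0.723
ΔG = RT ln(Q_p/K_p) = (8.314 J mol⁻¹ K⁻¹)(310 K) × ln(0.723/1.88)
   = (2.577 kJ/mol)(-0.9556) = -2.46 kJ/mol
ΔG < 0, so the forward reaction is spontaneous (proceeds forward).

ΔG = -2.46 kJ/mol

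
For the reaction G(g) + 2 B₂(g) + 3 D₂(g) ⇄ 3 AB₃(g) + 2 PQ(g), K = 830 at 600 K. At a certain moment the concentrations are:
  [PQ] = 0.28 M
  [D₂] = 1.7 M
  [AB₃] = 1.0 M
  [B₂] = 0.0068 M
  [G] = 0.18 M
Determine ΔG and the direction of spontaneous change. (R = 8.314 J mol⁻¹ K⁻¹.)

Q = [AB₃]³·[PQ]² / ([G]·[B₂]²·[D₂]³) = (1.0)³·(0.28)² / ((0.18)·(0.0068)²·(1.7)³) = 1920
ΔG = RT ln(Q/K) = (8.314 J mol⁻¹ K⁻¹)(600 K) × ln(1920/830)
   = (4.988 kJ/mol)(0.8387) = 4.18 kJ/mol
ΔG > 0, so the forward reaction is non-spontaneous (proceeds in reverse).

ΔG = 4.18 kJ/mol; the forward reaction is non-spontaneous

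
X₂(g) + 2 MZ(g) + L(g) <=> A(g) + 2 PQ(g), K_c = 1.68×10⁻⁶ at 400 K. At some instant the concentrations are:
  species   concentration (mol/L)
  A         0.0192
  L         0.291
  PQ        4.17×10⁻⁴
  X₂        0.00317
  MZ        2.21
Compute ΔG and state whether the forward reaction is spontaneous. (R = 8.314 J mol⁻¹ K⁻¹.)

Q_c = [A]·[PQ]² / ([X₂]·[MZ]²·[L]) = (0.0192)·(4.17×10⁻⁴)² / ((0.00317)·(2.21)²·(0.291)) = 7.41×10⁻⁷
ΔG = RT ln(Q_c/K_c) = (8.314 J mol⁻¹ K⁻¹)(400 K) × ln(7.41×10⁻⁷/1.68×10⁻⁶)
   = (3.326 kJ/mol)(-0.8185) = -2.72 kJ/mol
ΔG < 0, so the forward reaction is spontaneous (proceeds forward).

ΔG = -2.72 kJ/mol; the forward reaction is spontaneous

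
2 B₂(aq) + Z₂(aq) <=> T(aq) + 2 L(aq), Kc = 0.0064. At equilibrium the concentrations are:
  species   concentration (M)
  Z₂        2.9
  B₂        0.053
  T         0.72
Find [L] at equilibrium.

[L] = 0.0085 M

At equilibrium, Kc = [T]·[L]² / ([B₂]²·[Z₂]) = 0.0064.
(0.72)·([L])² / ((0.053)²·(2.9)) = 0.0064
[L]² = 7.24×10⁻⁵ ⇒ [L] = 0.0085 M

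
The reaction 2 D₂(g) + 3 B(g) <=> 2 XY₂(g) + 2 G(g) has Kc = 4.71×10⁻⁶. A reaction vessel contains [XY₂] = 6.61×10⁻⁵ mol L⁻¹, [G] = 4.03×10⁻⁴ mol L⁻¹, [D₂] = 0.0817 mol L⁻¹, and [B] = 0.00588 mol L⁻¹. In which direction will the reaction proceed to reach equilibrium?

Qc = [XY₂]²·[G]² / ([D₂]²·[B]³) = (6.61×10⁻⁵)²·(4.03×10⁻⁴)² / ((0.0817)²·(0.00588)³) = 5.23×10⁻⁷
Qc = 5.23×10⁻⁷ < Kc = 4.71×10⁻⁶, so the forward reaction proceeds.

to the right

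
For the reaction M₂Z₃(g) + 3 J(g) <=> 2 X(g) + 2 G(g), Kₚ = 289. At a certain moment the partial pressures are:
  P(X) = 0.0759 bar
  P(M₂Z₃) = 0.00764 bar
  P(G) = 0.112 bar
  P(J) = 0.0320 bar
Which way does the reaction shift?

neither direction; the system is at equilibrium

Qₚ = P(X)²·P(G)² / (P(M₂Z₃)·P(J)³) = (0.0759)²·(0.112)² / ((0.00764)·(0.0320)³) = 289
Qₚ = 289 = Kₚ, so the system is already at equilibrium.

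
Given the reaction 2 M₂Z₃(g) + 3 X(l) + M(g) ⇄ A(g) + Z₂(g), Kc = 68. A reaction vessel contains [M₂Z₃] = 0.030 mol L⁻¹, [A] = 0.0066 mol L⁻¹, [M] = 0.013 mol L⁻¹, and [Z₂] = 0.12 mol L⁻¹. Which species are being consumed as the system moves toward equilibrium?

(X is a pure liquid — omitted from Qc.)
Qc = [A]·[Z₂] / ([M₂Z₃]²·[M]) = (0.0066)·(0.12) / ((0.030)²·(0.013)) = 68
Qc = 68 = Kc; the system is at equilibrium.

none (at equilibrium)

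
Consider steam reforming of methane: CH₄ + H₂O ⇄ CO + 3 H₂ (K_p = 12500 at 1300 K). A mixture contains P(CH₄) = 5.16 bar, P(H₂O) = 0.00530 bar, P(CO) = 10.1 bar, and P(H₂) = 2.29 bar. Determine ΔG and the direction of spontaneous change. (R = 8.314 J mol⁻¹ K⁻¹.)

ΔG = -11.2 kJ/mol; the forward reaction is spontaneous

Q_p = P(CO)·P(H₂)³ / (P(CH₄)·P(H₂O)) = (10.1)·(2.29)³ / ((5.16)·(0.00530)) = 4440
ΔG = RT ln(Q_p/K_p) = (8.314 J mol⁻¹ K⁻¹)(1300 K) × ln(4440/12500)
   = (10.81 kJ/mol)(-1.035) = -11.2 kJ/mol
ΔG < 0, so the forward reaction is spontaneous (proceeds forward).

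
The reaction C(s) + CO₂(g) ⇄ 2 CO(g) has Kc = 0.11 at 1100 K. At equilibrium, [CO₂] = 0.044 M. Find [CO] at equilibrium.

[CO] = 0.070 M

(C is a pure solid — omitted from Kc.)
At equilibrium, Kc = [CO]² / [CO₂] = 0.11.
([CO])² / (0.044) = 0.11
[CO]² = 0.00484 ⇒ [CO] = 0.070 M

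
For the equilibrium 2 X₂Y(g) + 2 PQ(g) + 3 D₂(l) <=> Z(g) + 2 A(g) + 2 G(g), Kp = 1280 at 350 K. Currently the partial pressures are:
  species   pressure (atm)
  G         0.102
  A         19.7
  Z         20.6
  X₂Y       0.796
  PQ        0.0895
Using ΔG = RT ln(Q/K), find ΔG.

(D₂ is a pure liquid — omitted from Qp.)
Qp = P(Z)·P(A)²·P(G)² / (P(X₂Y)²·P(PQ)²) = (20.6)·(19.7)²·(0.102)² / ((0.796)²·(0.0895)²) = 16400
ΔG = RT ln(Qp/Kp) = (8.314 J mol⁻¹ K⁻¹)(350 K) × ln(16400/1280)
   = (2.910 kJ/mol)(2.550) = 7.42 kJ/mol
ΔG > 0, so the forward reaction is non-spontaneous (proceeds in reverse).

ΔG = 7.42 kJ/mol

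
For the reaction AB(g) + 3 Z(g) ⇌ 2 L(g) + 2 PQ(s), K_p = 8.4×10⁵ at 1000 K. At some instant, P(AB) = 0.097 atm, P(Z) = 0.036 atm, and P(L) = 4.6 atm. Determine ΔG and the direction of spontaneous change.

(PQ is a pure solid — omitted from Q_p.)
Q_p = P(L)² / (P(AB)·P(Z)³) = (4.6)² / ((0.097)·(0.036)³) = 4.68×10⁶
ΔG = RT ln(Q_p/K_p) = (8.314 J mol⁻¹ K⁻¹)(1000 K) × ln(4.68×10⁶/8.4×10⁵)
   = (8.314 kJ/mol)(1.718) = 14.3 kJ/mol
ΔG > 0, so the forward reaction is non-spontaneous (proceeds in reverse).

ΔG = 14.3 kJ/mol; the forward reaction is non-spontaneous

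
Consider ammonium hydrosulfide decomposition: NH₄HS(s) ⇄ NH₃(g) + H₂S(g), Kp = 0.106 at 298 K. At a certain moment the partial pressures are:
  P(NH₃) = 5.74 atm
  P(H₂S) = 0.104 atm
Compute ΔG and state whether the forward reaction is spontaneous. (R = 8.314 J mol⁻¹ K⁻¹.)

ΔG = 4.28 kJ/mol; the forward reaction is non-spontaneous

(NH₄HS is a pure solid — omitted from Qp.)
Qp = P(NH₃)·P(H₂S) = (5.74)·(0.104) = 0.597
ΔG = RT ln(Qp/Kp) = (8.314 J mol⁻¹ K⁻¹)(298 K) × ln(0.597/0.106)
   = (2.478 kJ/mol)(1.728) = 4.28 kJ/mol
ΔG > 0, so the forward reaction is non-spontaneous (proceeds in reverse).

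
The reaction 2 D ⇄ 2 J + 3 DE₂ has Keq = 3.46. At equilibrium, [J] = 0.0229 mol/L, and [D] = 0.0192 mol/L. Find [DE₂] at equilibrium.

At equilibrium, Keq = [J]²·[DE₂]³ / [D]² = 3.46.
(0.0229)²·([DE₂])³ / (0.0192)² = 3.46
[DE₂]³ = 2.43 ⇒ [DE₂] = 1.34 mol/L

[DE₂] = 1.34 mol/L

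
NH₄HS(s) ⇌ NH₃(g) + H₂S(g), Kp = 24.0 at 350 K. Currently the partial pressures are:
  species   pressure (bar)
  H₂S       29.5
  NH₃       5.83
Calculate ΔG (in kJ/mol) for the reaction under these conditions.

ΔG = 5.73 kJ/mol

(NH₄HS is a pure solid — omitted from Qp.)
Qp = P(NH₃)·P(H₂S) = (5.83)·(29.5) = 172
ΔG = RT ln(Qp/Kp) = (8.314 J mol⁻¹ K⁻¹)(350 K) × ln(172/24.0)
   = (2.910 kJ/mol)(1.969) = 5.73 kJ/mol
ΔG > 0, so the forward reaction is non-spontaneous (proceeds in reverse).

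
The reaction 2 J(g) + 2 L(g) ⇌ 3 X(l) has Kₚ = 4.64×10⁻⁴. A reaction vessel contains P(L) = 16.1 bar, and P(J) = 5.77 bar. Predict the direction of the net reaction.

(X is a pure liquid — omitted from Qₚ.)
Qₚ = 1 / (P(J)²·P(L)²) = 1 / ((5.77)²·(16.1)²) = 1.16×10⁻⁴
Qₚ = 1.16×10⁻⁴ < Kₚ = 4.64×10⁻⁴, so the forward reaction proceeds.

in the forward direction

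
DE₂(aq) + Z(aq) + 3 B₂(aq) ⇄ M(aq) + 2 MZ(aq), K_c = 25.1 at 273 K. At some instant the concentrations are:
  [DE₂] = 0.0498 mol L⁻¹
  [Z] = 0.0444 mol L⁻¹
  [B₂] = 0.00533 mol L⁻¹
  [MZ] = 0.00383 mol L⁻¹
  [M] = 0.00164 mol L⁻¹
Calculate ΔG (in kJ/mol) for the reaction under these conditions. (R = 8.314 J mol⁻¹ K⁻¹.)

Q_c = [M]·[MZ]² / ([DE₂]·[Z]·[B₂]³) = (0.00164)·(0.00383)² / ((0.0498)·(0.0444)·(0.00533)³) = 71.9
ΔG = RT ln(Q_c/K_c) = (8.314 J mol⁻¹ K⁻¹)(273 K) × ln(71.9/25.1)
   = (2.270 kJ/mol)(1.052) = 2.39 kJ/mol
ΔG > 0, so the forward reaction is non-spontaneous (proceeds in reverse).

ΔG = 2.39 kJ/mol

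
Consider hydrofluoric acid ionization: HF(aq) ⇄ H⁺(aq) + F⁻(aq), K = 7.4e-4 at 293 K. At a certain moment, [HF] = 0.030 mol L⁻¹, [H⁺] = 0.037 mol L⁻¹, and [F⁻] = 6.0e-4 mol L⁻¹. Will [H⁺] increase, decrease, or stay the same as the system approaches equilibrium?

Q = [H⁺]·[F⁻] / [HF] = (0.037)·(6.0e-4) / (0.030) = 7.4e-4
Q = 7.4e-4 = K; the system is at equilibrium.

stay the same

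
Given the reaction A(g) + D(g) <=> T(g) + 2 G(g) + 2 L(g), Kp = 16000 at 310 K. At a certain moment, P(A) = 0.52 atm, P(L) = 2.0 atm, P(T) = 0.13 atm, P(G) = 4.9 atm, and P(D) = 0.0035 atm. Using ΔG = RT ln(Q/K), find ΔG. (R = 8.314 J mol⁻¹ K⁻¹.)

Qp = P(T)·P(G)²·P(L)² / (P(A)·P(D)) = (0.13)·(4.9)²·(2.0)² / ((0.52)·(0.0035)) = 6860
ΔG = RT ln(Qp/Kp) = (8.314 J mol⁻¹ K⁻¹)(310 K) × ln(6860/16000)
   = (2.577 kJ/mol)(-0.8469) = -2.18 kJ/mol
ΔG < 0, so the forward reaction is spontaneous (proceeds forward).

ΔG = -2.18 kJ/mol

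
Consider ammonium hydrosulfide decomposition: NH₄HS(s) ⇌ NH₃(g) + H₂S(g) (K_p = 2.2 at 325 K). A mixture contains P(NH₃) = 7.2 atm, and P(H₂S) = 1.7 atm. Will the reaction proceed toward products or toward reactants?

(NH₄HS is a pure solid — omitted from Q_p.)
Q_p = P(NH₃)·P(H₂S) = (7.2)·(1.7) = 12
Q_p = 12 > K_p = 2.2, so the reverse reaction proceeds.

to the left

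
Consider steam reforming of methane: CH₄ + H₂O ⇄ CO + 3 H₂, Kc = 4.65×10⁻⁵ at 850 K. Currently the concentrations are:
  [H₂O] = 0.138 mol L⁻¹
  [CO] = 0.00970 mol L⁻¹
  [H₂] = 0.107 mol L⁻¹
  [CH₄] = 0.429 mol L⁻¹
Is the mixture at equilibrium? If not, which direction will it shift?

Qc = [CO]·[H₂]³ / ([CH₄]·[H₂O]) = (0.00970)·(0.107)³ / ((0.429)·(0.138)) = 2.01×10⁻⁴
Qc = 2.01×10⁻⁴ > Kc = 4.65×10⁻⁵: net reverse reaction.

no; Q > K, reaction proceeds in reverse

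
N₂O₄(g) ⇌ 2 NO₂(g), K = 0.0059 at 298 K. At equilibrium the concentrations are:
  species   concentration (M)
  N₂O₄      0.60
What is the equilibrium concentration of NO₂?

[NO₂] = 0.059 M

At equilibrium, K = [NO₂]² / [N₂O₄] = 0.0059.
([NO₂])² / (0.60) = 0.0059
[NO₂]² = 0.00354 ⇒ [NO₂] = 0.059 M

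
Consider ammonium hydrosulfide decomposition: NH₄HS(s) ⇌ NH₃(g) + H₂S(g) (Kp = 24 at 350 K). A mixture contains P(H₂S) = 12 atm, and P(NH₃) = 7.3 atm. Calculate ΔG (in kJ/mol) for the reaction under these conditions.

ΔG = 3.77 kJ/mol

(NH₄HS is a pure solid — omitted from Qp.)
Qp = P(NH₃)·P(H₂S) = (7.3)·(12) = 87.6
ΔG = RT ln(Qp/Kp) = (8.314 J mol⁻¹ K⁻¹)(350 K) × ln(87.6/24)
   = (2.910 kJ/mol)(1.295) = 3.77 kJ/mol
ΔG > 0, so the forward reaction is non-spontaneous (proceeds in reverse).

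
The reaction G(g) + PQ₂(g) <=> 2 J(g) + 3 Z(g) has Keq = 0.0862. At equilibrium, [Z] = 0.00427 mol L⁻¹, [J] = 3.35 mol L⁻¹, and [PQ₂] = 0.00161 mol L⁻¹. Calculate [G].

[G] = 0.00630 mol L⁻¹

At equilibrium, Keq = [J]²·[Z]³ / ([G]·[PQ₂]) = 0.0862.
(3.35)²·(0.00427)³ / (([G])·(0.00161)) = 0.0862
[G] = 0.00630 mol L⁻¹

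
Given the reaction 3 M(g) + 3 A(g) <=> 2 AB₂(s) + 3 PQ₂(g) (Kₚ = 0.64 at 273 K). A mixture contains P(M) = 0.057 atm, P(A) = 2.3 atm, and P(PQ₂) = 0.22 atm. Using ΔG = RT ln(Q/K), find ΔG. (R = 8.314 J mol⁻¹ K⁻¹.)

(AB₂ is a pure solid — omitted from Qₚ.)
Qₚ = P(PQ₂)³ / (P(M)³·P(A)³) = (0.22)³ / ((0.057)³·(2.3)³) = 4.73
ΔG = RT ln(Qₚ/Kₚ) = (8.314 J mol⁻¹ K⁻¹)(273 K) × ln(4.73/0.64)
   = (2.270 kJ/mol)(2.000) = 4.54 kJ/mol
ΔG > 0, so the forward reaction is non-spontaneous (proceeds in reverse).

ΔG = 4.54 kJ/mol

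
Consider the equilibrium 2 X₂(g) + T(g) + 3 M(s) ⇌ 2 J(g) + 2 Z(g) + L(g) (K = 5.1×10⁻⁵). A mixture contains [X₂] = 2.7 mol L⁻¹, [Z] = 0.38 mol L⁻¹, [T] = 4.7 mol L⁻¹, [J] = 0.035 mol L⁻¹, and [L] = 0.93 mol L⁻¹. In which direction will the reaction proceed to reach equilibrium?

(M is a pure solid — omitted from Q.)
Q = [J]²·[Z]²·[L] / ([X₂]²·[T]) = (0.035)²·(0.38)²·(0.93) / ((2.7)²·(4.7)) = 4.8×10⁻⁶
Q = 4.8×10⁻⁶ < K = 5.1×10⁻⁵, so the forward reaction proceeds.

in the forward direction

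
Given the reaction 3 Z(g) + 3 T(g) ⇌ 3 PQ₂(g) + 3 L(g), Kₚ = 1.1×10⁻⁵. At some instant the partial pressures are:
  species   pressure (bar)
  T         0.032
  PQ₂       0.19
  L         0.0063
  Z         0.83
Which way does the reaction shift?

Qₚ = P(PQ₂)³·P(L)³ / (P(Z)³·P(T)³) = (0.19)³·(0.0063)³ / ((0.83)³·(0.032)³) = 9.2×10⁻⁵
Qₚ = 9.2×10⁻⁵ > Kₚ = 1.1×10⁻⁵, so the reverse reaction proceeds.

reverse (toward reactants)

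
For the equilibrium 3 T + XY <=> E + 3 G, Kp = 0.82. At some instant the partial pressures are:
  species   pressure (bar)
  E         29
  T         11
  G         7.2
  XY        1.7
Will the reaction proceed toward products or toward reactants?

in the reverse direction

Qp = P(E)·P(G)³ / (P(T)³·P(XY)) = (29)·(7.2)³ / ((11)³·(1.7)) = 4.8
Qp = 4.8 > Kp = 0.82, so the reverse reaction proceeds.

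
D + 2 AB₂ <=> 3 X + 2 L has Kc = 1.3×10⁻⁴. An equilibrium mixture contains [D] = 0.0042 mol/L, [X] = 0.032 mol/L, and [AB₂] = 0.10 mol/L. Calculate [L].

At equilibrium, Kc = [X]³·[L]² / ([D]·[AB₂]²) = 1.3×10⁻⁴.
(0.032)³·([L])² / ((0.0042)·(0.10)²) = 1.3×10⁻⁴
[L]² = 1.67×10⁻⁴ ⇒ [L] = 0.013 mol/L

[L] = 0.013 mol/L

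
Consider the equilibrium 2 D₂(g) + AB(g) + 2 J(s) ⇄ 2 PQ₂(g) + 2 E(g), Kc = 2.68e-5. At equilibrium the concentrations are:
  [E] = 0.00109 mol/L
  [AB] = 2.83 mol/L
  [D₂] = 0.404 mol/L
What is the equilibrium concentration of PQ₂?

[PQ₂] = 3.23 mol/L

(J is a pure solid — omitted from Kc.)
At equilibrium, Kc = [PQ₂]²·[E]² / ([D₂]²·[AB]) = 2.68e-5.
([PQ₂])²·(0.00109)² / ((0.404)²·(2.83)) = 2.68e-5
[PQ₂]² = 10.4 ⇒ [PQ₂] = 3.23 mol/L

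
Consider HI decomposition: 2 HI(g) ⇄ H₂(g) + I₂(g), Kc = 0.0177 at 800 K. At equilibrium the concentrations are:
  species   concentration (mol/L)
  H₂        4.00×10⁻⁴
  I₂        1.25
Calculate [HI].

[HI] = 0.168 mol/L

At equilibrium, Kc = [H₂]·[I₂] / [HI]² = 0.0177.
(4.00×10⁻⁴)·(1.25) / ([HI])² = 0.0177
[HI]² = 0.0282 ⇒ [HI] = 0.168 mol/L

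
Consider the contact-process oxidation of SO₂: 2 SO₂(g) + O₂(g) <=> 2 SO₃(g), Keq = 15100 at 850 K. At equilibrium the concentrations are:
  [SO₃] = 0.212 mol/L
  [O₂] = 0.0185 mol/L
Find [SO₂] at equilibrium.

At equilibrium, Keq = [SO₃]² / ([SO₂]²·[O₂]) = 15100.
(0.212)² / (([SO₂])²·(0.0185)) = 15100
[SO₂]² = 1.61×10⁻⁴ ⇒ [SO₂] = 0.0127 mol/L

[SO₂] = 0.0127 mol/L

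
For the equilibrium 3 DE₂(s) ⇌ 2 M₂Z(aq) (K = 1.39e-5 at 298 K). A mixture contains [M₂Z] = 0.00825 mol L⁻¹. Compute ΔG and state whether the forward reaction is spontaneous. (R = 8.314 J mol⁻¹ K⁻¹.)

(DE₂ is a pure solid — omitted from Q.)
Q = [M₂Z]² = (0.00825)² = 6.81e-5
ΔG = RT ln(Q/K) = (8.314 J mol⁻¹ K⁻¹)(298 K) × ln(6.81e-5/1.39e-5)
   = (2.478 kJ/mol)(1.589) = 3.94 kJ/mol
ΔG > 0, so the forward reaction is non-spontaneous (proceeds in reverse).

ΔG = 3.94 kJ/mol; the forward reaction is non-spontaneous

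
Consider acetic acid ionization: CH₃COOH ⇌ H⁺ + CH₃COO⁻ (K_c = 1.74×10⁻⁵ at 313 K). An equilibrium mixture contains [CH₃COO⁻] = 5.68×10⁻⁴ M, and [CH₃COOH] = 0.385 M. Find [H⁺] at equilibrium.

[H⁺] = 0.0118 M

At equilibrium, K_c = [H⁺]·[CH₃COO⁻] / [CH₃COOH] = 1.74×10⁻⁵.
([H⁺])·(5.68×10⁻⁴) / (0.385) = 1.74×10⁻⁵
[H⁺] = 0.0118 M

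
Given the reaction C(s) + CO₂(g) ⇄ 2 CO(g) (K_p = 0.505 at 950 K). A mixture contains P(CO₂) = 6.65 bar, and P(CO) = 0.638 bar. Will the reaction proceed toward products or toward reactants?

in the forward direction

(C is a pure solid — omitted from Q_p.)
Q_p = P(CO)² / P(CO₂) = (0.638)² / (6.65) = 0.0612
Q_p = 0.0612 < K_p = 0.505, so the forward reaction proceeds.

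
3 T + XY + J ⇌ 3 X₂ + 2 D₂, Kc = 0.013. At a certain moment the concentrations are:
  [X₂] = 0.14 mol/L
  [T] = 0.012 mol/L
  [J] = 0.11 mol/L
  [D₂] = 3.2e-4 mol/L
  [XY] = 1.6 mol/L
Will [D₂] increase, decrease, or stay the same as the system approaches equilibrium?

Qc = [X₂]³·[D₂]² / ([T]³·[XY]·[J]) = (0.14)³·(3.2e-4)² / ((0.012)³·(1.6)·(0.11)) = 9.2e-4
Qc = 9.2e-4 < Kc = 0.013: net forward reaction.
D₂ is a product, so it increases.

increase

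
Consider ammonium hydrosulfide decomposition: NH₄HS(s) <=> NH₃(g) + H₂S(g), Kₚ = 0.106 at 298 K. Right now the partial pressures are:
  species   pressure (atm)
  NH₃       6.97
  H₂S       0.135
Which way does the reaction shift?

in the reverse direction

(NH₄HS is a pure solid — omitted from Qₚ.)
Qₚ = P(NH₃)·P(H₂S) = (6.97)·(0.135) = 0.941
Qₚ = 0.941 > Kₚ = 0.106, so the reverse reaction proceeds.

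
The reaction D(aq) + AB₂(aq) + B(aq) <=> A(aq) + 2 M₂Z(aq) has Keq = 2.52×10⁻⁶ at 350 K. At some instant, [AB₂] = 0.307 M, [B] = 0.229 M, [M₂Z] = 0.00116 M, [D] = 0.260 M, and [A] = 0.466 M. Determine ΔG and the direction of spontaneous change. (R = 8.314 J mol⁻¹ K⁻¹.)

ΔG = 7.60 kJ/mol; the forward reaction is non-spontaneous

Q = [A]·[M₂Z]² / ([D]·[AB₂]·[B]) = (0.466)·(0.00116)² / ((0.260)·(0.307)·(0.229)) = 3.43×10⁻⁵
ΔG = RT ln(Q/Keq) = (8.314 J mol⁻¹ K⁻¹)(350 K) × ln(3.43×10⁻⁵/2.52×10⁻⁶)
   = (2.910 kJ/mol)(2.611) = 7.60 kJ/mol
ΔG > 0, so the forward reaction is non-spontaneous (proceeds in reverse).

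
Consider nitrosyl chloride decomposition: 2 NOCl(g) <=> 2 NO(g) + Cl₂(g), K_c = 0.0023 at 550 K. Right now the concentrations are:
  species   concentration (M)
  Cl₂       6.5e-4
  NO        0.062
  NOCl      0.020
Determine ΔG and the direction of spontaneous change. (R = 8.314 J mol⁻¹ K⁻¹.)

ΔG = 4.57 kJ/mol; the forward reaction is non-spontaneous

Q_c = [NO]²·[Cl₂] / [NOCl]² = (0.062)²·(6.5e-4) / (0.020)² = 0.00625
ΔG = RT ln(Q_c/K_c) = (8.314 J mol⁻¹ K⁻¹)(550 K) × ln(0.00625/0.0023)
   = (4.573 kJ/mol)(0.9997) = 4.57 kJ/mol
ΔG > 0, so the forward reaction is non-spontaneous (proceeds in reverse).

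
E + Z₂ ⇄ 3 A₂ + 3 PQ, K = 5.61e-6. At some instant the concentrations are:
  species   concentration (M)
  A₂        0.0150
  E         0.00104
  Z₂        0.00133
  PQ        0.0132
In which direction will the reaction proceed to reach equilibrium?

no net change (already at equilibrium)

Q = [A₂]³·[PQ]³ / ([E]·[Z₂]) = (0.0150)³·(0.0132)³ / ((0.00104)·(0.00133)) = 5.61e-6
Q = 5.61e-6 = K, so the system is already at equilibrium.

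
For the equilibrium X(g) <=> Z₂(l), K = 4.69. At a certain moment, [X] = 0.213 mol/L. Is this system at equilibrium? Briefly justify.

(Z₂ is a pure liquid — omitted from Q.)
Q = 1 / [X] = 1 / (0.213) = 4.69
Q = 4.69 = K; the system is at equilibrium.

yes, at equilibrium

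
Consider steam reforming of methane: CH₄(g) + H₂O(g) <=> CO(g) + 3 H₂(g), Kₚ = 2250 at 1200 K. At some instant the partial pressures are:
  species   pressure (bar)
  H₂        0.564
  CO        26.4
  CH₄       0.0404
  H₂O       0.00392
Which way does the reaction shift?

to the left

Qₚ = P(CO)·P(H₂)³ / (P(CH₄)·P(H₂O)) = (26.4)·(0.564)³ / ((0.0404)·(0.00392)) = 29900
Qₚ = 29900 > Kₚ = 2250, so the reverse reaction proceeds.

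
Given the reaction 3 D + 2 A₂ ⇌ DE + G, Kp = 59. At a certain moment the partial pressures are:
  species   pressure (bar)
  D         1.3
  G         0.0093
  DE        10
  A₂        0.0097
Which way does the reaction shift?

Qp = P(DE)·P(G) / (P(D)³·P(A₂)²) = (10)·(0.0093) / ((1.3)³·(0.0097)²) = 450
Qp = 450 > Kp = 59, so the reverse reaction proceeds.

in the reverse direction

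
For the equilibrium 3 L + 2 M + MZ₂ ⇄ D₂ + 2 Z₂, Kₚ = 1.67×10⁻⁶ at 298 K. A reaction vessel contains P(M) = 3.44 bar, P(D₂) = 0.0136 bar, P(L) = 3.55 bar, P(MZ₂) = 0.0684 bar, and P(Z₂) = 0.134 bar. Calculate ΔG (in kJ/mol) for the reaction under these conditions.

Qₚ = P(D₂)·P(Z₂)² / (P(L)³·P(M)²·P(MZ₂)) = (0.0136)·(0.134)² / ((3.55)³·(3.44)²·(0.0684)) = 6.74×10⁻⁶
ΔG = RT ln(Qₚ/Kₚ) = (8.314 J mol⁻¹ K⁻¹)(298 K) × ln(6.74×10⁻⁶/1.67×10⁻⁶)
   = (2.478 kJ/mol)(1.395) = 3.46 kJ/mol
ΔG > 0, so the forward reaction is non-spontaneous (proceeds in reverse).

ΔG = 3.46 kJ/mol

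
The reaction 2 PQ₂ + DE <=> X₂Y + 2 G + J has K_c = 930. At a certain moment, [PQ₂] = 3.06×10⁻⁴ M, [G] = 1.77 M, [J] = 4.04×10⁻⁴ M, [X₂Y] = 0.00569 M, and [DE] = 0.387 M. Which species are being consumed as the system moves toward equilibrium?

Q_c = [X₂Y]·[G]²·[J] / ([PQ₂]²·[DE]) = (0.00569)·(1.77)²·(4.04×10⁻⁴) / ((3.06×10⁻⁴)²·(0.387)) = 199
Q_c = 199 < K_c = 930: net forward reaction.

PQ₂, DE (reactants)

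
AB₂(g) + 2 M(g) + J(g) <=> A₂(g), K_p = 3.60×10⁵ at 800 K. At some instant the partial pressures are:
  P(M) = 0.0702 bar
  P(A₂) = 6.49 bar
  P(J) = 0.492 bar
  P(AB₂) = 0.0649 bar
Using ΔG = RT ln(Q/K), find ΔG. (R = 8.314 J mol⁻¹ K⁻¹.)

Q_p = P(A₂) / (P(AB₂)·P(M)²·P(J)) = (6.49) / ((0.0649)·(0.0702)²·(0.492)) = 41200
ΔG = RT ln(Q_p/K_p) = (8.314 J mol⁻¹ K⁻¹)(800 K) × ln(41200/3.60×10⁵)
   = (6.651 kJ/mol)(-2.168) = -14.4 kJ/mol
ΔG < 0, so the forward reaction is spontaneous (proceeds forward).

ΔG = -14.4 kJ/mol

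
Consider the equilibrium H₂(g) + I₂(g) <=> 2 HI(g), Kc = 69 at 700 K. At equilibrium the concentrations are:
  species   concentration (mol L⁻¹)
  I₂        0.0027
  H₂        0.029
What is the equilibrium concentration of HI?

[HI] = 0.074 mol L⁻¹

At equilibrium, Kc = [HI]² / ([H₂]·[I₂]) = 69.
([HI])² / ((0.029)·(0.0027)) = 69
[HI]² = 0.00540 ⇒ [HI] = 0.074 mol L⁻¹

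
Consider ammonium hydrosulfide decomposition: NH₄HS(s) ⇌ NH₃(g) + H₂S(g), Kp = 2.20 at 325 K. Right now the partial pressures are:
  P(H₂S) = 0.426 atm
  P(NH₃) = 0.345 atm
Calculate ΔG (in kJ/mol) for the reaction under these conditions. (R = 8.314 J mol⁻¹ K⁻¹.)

(NH₄HS is a pure solid — omitted from Qp.)
Qp = P(NH₃)·P(H₂S) = (0.345)·(0.426) = 0.147
ΔG = RT ln(Qp/Kp) = (8.314 J mol⁻¹ K⁻¹)(325 K) × ln(0.147/2.20)
   = (2.702 kJ/mol)(-2.706) = -7.31 kJ/mol
ΔG < 0, so the forward reaction is spontaneous (proceeds forward).

ΔG = -7.31 kJ/mol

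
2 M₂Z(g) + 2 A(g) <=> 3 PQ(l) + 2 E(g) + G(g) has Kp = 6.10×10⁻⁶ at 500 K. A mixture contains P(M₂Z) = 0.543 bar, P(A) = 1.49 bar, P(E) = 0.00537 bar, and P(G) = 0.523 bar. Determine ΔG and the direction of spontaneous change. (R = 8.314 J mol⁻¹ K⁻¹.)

(PQ is a pure liquid — omitted from Qp.)
Qp = P(E)²·P(G) / (P(M₂Z)²·P(A)²) = (0.00537)²·(0.523) / ((0.543)²·(1.49)²) = 2.30×10⁻⁵
ΔG = RT ln(Qp/Kp) = (8.314 J mol⁻¹ K⁻¹)(500 K) × ln(2.30×10⁻⁵/6.10×10⁻⁶)
   = (4.157 kJ/mol)(1.327) = 5.52 kJ/mol
ΔG > 0, so the forward reaction is non-spontaneous (proceeds in reverse).

ΔG = 5.52 kJ/mol; the forward reaction is non-spontaneous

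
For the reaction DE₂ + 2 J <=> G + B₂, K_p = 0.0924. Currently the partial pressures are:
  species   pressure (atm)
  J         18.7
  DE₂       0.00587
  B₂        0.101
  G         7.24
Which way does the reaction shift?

toward reactants

Q_p = P(G)·P(B₂) / (P(DE₂)·P(J)²) = (7.24)·(0.101) / ((0.00587)·(18.7)²) = 0.356
Q_p = 0.356 > K_p = 0.0924, so the reverse reaction proceeds.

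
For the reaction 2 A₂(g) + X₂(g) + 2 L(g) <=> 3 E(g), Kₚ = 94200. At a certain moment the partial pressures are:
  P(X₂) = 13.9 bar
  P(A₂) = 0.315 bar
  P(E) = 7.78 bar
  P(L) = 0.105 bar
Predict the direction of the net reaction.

Qₚ = P(E)³ / (P(A₂)²·P(X₂)·P(L)²) = (7.78)³ / ((0.315)²·(13.9)·(0.105)²) = 31000
Qₚ = 31000 < Kₚ = 94200, so the forward reaction proceeds.

toward products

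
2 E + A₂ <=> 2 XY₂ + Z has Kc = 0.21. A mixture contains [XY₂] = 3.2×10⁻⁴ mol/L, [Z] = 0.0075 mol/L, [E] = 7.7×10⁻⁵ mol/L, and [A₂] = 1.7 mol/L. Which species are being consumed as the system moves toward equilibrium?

E, A₂ (reactants)

Qc = [XY₂]²·[Z] / ([E]²·[A₂]) = (3.2×10⁻⁴)²·(0.0075) / ((7.7×10⁻⁵)²·(1.7)) = 0.076
Qc = 0.076 < Kc = 0.21: net forward reaction.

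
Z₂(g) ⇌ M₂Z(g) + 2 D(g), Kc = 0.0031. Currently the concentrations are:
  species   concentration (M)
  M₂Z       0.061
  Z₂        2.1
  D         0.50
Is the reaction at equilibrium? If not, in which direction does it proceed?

Qc = [M₂Z]·[D]² / [Z₂] = (0.061)·(0.50)² / (2.1) = 0.0073
Qc = 0.0073 > Kc = 0.0031, so the reverse reaction proceeds.

toward reactants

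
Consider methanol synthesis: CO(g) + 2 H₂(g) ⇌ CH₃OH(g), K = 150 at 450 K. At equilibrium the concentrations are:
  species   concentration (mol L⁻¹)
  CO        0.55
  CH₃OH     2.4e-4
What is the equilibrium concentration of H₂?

[H₂] = 0.0017 mol L⁻¹

At equilibrium, K = [CH₃OH] / ([CO]·[H₂]²) = 150.
(2.4e-4) / ((0.55)·([H₂])²) = 150
[H₂]² = 2.91e-6 ⇒ [H₂] = 0.0017 mol L⁻¹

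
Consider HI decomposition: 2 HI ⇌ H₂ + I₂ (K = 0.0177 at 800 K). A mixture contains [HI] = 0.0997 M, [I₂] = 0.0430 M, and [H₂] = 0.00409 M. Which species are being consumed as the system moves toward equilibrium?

Q = [H₂]·[I₂] / [HI]² = (0.00409)·(0.0430) / (0.0997)² = 0.0177
Q = 0.0177 = K; the system is at equilibrium.

none (at equilibrium)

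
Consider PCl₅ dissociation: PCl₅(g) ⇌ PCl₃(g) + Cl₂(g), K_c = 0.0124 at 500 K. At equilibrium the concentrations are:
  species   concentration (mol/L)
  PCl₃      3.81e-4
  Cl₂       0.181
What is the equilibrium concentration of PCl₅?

At equilibrium, K_c = [PCl₃]·[Cl₂] / [PCl₅] = 0.0124.
(3.81e-4)·(0.181) / ([PCl₅]) = 0.0124
[PCl₅] = 0.00556 mol/L

[PCl₅] = 0.00556 mol/L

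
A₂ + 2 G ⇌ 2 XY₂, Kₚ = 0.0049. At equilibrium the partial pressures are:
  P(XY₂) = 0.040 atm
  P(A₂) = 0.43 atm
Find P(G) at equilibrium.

At equilibrium, Kₚ = P(XY₂)² / (P(A₂)·P(G)²) = 0.0049.
(0.040)² / ((0.43)·(P(G))²) = 0.0049
P(G)² = 0.759 ⇒ P(G) = 0.87 atm

P(G) = 0.87 atm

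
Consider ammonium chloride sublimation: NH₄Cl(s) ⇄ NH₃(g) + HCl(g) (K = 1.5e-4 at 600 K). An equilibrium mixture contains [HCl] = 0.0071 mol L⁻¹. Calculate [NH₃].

(NH₄Cl is a pure solid — omitted from K.)
At equilibrium, K = [NH₃]·[HCl] = 1.5e-4.
([NH₃])·(0.0071) = 1.5e-4
[NH₃] = 0.0211 = 0.021 mol L⁻¹

[NH₃] = 0.021 mol L⁻¹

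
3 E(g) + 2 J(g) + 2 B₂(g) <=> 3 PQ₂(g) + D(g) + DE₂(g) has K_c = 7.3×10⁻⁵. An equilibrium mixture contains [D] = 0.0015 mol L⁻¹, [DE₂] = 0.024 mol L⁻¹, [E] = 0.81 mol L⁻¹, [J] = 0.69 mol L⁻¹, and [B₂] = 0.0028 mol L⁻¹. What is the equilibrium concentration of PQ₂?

At equilibrium, K_c = [PQ₂]³·[D]·[DE₂] / ([E]³·[J]²·[B₂]²) = 7.3×10⁻⁵.
([PQ₂])³·(0.0015)·(0.024) / ((0.81)³·(0.69)²·(0.0028)²) = 7.3×10⁻⁵
[PQ₂]³ = 4.02×10⁻⁶ ⇒ [PQ₂] = 0.016 mol L⁻¹

[PQ₂] = 0.016 mol L⁻¹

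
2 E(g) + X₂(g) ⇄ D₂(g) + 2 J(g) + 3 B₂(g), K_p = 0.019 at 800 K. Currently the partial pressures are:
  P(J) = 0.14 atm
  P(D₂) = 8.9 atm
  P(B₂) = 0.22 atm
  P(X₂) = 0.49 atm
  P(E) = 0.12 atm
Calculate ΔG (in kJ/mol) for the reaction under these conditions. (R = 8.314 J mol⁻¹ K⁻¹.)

Q_p = P(D₂)·P(J)²·P(B₂)³ / (P(E)²·P(X₂)) = (8.9)·(0.14)²·(0.22)³ / ((0.12)²·(0.49)) = 0.263
ΔG = RT ln(Q_p/K_p) = (8.314 J mol⁻¹ K⁻¹)(800 K) × ln(0.263/0.019)
   = (6.651 kJ/mol)(2.628) = 17.5 kJ/mol
ΔG > 0, so the forward reaction is non-spontaneous (proceeds in reverse).

ΔG = 17.5 kJ/mol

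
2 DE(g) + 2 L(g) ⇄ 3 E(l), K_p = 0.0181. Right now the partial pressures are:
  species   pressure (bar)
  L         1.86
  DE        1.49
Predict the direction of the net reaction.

toward reactants

(E is a pure liquid — omitted from Q_p.)
Q_p = 1 / (P(DE)²·P(L)²) = 1 / ((1.49)²·(1.86)²) = 0.130
Q_p = 0.130 > K_p = 0.0181, so the reverse reaction proceeds.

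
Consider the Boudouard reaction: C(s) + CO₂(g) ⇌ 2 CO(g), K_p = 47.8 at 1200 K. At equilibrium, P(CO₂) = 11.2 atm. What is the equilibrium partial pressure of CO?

(C is a pure solid — omitted from K_p.)
At equilibrium, K_p = P(CO)² / P(CO₂) = 47.8.
(P(CO))² / (11.2) = 47.8
P(CO)² = 535 ⇒ P(CO) = 23.1 atm

P(CO) = 23.1 atm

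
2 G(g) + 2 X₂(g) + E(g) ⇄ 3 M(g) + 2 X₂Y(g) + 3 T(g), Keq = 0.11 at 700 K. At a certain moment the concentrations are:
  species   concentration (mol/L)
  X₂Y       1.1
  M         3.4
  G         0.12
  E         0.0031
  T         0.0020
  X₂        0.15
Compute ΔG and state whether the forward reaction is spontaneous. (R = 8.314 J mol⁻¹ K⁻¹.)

Q = [M]³·[X₂Y]²·[T]³ / ([G]²·[X₂]²·[E]) = (3.4)³·(1.1)²·(0.0020)³ / ((0.12)²·(0.15)²·(0.0031)) = 0.379
ΔG = RT ln(Q/Keq) = (8.314 J mol⁻¹ K⁻¹)(700 K) × ln(0.379/0.11)
   = (5.820 kJ/mol)(1.237) = 7.20 kJ/mol
ΔG > 0, so the forward reaction is non-spontaneous (proceeds in reverse).

ΔG = 7.20 kJ/mol; the forward reaction is non-spontaneous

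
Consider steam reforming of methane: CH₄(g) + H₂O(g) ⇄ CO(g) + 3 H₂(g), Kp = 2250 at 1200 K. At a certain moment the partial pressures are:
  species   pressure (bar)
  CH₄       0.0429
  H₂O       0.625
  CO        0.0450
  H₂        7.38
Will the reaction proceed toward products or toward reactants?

in the forward direction

Qp = P(CO)·P(H₂)³ / (P(CH₄)·P(H₂O)) = (0.0450)·(7.38)³ / ((0.0429)·(0.625)) = 675
Qp = 675 < Kp = 2250, so the forward reaction proceeds.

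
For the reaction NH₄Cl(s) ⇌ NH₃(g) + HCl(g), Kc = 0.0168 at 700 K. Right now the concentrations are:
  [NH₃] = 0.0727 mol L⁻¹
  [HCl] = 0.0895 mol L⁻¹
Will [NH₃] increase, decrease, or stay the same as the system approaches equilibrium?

increase

(NH₄Cl is a pure solid — omitted from Qc.)
Qc = [NH₃]·[HCl] = (0.0727)·(0.0895) = 0.00651
Qc = 0.00651 < Kc = 0.0168: net forward reaction.
NH₃ is a product, so it increases.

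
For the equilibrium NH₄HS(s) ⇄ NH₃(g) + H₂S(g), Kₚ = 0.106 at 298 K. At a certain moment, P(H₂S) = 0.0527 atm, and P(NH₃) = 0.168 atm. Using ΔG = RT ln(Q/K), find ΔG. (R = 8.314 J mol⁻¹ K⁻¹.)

ΔG = -6.15 kJ/mol

(NH₄HS is a pure solid — omitted from Qₚ.)
Qₚ = P(NH₃)·P(H₂S) = (0.168)·(0.0527) = 0.00885
ΔG = RT ln(Qₚ/Kₚ) = (8.314 J mol⁻¹ K⁻¹)(298 K) × ln(0.00885/0.106)
   = (2.478 kJ/mol)(-2.483) = -6.15 kJ/mol
ΔG < 0, so the forward reaction is spontaneous (proceeds forward).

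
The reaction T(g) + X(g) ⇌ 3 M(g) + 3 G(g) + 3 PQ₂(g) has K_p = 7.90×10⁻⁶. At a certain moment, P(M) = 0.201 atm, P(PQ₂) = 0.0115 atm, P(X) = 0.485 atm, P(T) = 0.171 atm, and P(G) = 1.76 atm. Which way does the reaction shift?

Q_p = P(M)³·P(G)³·P(PQ₂)³ / (P(T)·P(X)) = (0.201)³·(1.76)³·(0.0115)³ / ((0.171)·(0.485)) = 8.12×10⁻⁷
Q_p = 8.12×10⁻⁷ < K_p = 7.90×10⁻⁶, so the forward reaction proceeds.

to the right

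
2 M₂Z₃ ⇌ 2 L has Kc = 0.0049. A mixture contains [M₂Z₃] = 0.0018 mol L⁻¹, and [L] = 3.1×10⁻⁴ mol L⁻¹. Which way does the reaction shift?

in the reverse direction

Qc = [L]² / [M₂Z₃]² = (3.1×10⁻⁴)² / (0.0018)² = 0.030
Qc = 0.030 > Kc = 0.0049, so the reverse reaction proceeds.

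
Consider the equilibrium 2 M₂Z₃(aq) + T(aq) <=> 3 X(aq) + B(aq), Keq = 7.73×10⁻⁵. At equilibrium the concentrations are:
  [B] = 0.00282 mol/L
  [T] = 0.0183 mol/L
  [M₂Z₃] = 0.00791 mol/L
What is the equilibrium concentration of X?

[X] = 0.00315 mol/L

At equilibrium, Keq = [X]³·[B] / ([M₂Z₃]²·[T]) = 7.73×10⁻⁵.
([X])³·(0.00282) / ((0.00791)²·(0.0183)) = 7.73×10⁻⁵
[X]³ = 3.14×10⁻⁸ ⇒ [X] = 0.00315 mol/L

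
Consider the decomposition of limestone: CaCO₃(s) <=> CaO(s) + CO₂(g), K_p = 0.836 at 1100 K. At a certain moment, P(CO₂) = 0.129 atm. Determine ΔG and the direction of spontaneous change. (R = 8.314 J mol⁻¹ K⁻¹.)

ΔG = -17.1 kJ/mol; the forward reaction is spontaneous

(CaCO₃, CaO are pure solids — omitted from Q_p.)
Q_p = P(CO₂) = 0.129
ΔG = RT ln(Q_p/K_p) = (8.314 J mol⁻¹ K⁻¹)(1100 K) × ln(0.129/0.836)
   = (9.145 kJ/mol)(-1.869) = -17.1 kJ/mol
ΔG < 0, so the forward reaction is spontaneous (proceeds forward).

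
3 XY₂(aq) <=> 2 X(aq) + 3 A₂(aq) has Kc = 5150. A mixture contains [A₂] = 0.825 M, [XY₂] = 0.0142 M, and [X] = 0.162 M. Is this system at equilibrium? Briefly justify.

yes, at equilibrium

Qc = [X]²·[A₂]³ / [XY₂]³ = (0.162)²·(0.825)³ / (0.0142)³ = 5150
Qc = 5150 = Kc; the system is at equilibrium.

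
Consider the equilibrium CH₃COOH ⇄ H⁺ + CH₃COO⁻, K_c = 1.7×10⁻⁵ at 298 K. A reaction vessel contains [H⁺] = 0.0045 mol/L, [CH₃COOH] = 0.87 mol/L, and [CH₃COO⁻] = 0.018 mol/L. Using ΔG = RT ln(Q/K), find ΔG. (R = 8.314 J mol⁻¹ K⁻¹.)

Q_c = [H⁺]·[CH₃COO⁻] / [CH₃COOH] = (0.0045)·(0.018) / (0.87) = 9.31×10⁻⁵
ΔG = RT ln(Q_c/K_c) = (8.314 J mol⁻¹ K⁻¹)(298 K) × ln(9.31×10⁻⁵/1.7×10⁻⁵)
   = (2.478 kJ/mol)(1.700) = 4.21 kJ/mol
ΔG > 0, so the forward reaction is non-spontaneous (proceeds in reverse).

ΔG = 4.21 kJ/mol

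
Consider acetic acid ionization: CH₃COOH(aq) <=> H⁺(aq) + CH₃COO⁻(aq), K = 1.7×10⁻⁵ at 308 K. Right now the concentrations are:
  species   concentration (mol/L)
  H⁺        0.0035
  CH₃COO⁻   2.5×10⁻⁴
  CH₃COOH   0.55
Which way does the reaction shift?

Q = [H⁺]·[CH₃COO⁻] / [CH₃COOH] = (0.0035)·(2.5×10⁻⁴) / (0.55) = 1.6×10⁻⁶
Q = 1.6×10⁻⁶ < K = 1.7×10⁻⁵, so the forward reaction proceeds.

toward products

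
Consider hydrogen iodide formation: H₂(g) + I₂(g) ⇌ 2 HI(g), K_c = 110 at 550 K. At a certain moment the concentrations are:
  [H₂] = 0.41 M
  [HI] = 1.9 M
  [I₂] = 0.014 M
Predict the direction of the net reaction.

in the reverse direction

Q_c = [HI]² / ([H₂]·[I₂]) = (1.9)² / ((0.41)·(0.014)) = 630
Q_c = 630 > K_c = 110, so the reverse reaction proceeds.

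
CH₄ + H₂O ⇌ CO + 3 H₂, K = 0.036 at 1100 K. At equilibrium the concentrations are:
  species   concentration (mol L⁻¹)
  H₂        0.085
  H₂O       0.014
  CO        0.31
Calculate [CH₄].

At equilibrium, K = [CO]·[H₂]³ / ([CH₄]·[H₂O]) = 0.036.
(0.31)·(0.085)³ / (([CH₄])·(0.014)) = 0.036
[CH₄] = 0.378 = 0.38 mol L⁻¹

[CH₄] = 0.38 mol L⁻¹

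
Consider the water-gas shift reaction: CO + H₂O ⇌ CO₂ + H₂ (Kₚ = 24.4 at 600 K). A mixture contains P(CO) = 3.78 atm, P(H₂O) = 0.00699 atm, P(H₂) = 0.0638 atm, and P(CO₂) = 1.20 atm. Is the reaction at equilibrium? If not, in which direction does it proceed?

Qₚ = P(CO₂)·P(H₂) / (P(CO)·P(H₂O)) = (1.20)·(0.0638) / ((3.78)·(0.00699)) = 2.90
Qₚ = 2.90 < Kₚ = 24.4, so the forward reaction proceeds.

forward (toward products)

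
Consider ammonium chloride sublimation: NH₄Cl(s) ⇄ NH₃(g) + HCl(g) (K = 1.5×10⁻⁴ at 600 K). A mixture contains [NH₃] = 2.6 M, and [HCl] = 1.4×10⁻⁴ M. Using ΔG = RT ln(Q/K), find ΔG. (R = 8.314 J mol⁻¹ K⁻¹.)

(NH₄Cl is a pure solid — omitted from Q.)
Q = [NH₃]·[HCl] = (2.6)·(1.4×10⁻⁴) = 3.64×10⁻⁴
ΔG = RT ln(Q/K) = (8.314 J mol⁻¹ K⁻¹)(600 K) × ln(3.64×10⁻⁴/1.5×10⁻⁴)
   = (4.988 kJ/mol)(0.8865) = 4.42 kJ/mol
ΔG > 0, so the forward reaction is non-spontaneous (proceeds in reverse).

ΔG = 4.42 kJ/mol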